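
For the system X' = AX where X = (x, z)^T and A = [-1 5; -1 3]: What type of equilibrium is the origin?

A = [[-1,5],[-1,3]]; det(A-λI) = λ^2 - 2λ + 2.
λ = 1 ± i: positive real part.

unstable spiral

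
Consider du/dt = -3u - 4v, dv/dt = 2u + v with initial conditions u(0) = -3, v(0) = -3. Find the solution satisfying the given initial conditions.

u(t) = 9e^(-t)sin(2t) - 3e^(-t)cos(2t), v(t) = -6e^(-t)sin(2t) - 3e^(-t)cos(2t)

Coefficient matrix A = [[-3, -4], [2, 1]].
Characteristic polynomial det(A - λI) = λ^2 + 2λ + 5 = 0.
Eigenvalues λ = -1 ± 2i (complex conjugate pair).
For λ=-1+2i: an eigenvector is (-1,1) - i(-1,0) = (-1 + i, 1).
A real fundamental pair from Re and Im of e^((-1+2i)t)v: X_1 = e^(-t)(cos(2t)·(-1,1) + sin(2t)·(-1,0)), X_2 = e^(-t)(sin(2t)·(-1,1) - cos(2t)·(-1,0)).
General solution: K_1X_1 + K_2X_2.
Applying u(0)=-3, v(0)=-3 gives K_1=-3, K_2=-6.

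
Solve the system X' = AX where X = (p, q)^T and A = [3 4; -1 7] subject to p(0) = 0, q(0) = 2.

Coefficient matrix A = [[3, 4], [-1, 7]].
Characteristic polynomial det(A - λI) = λ^2 - 10λ + 25 = 0.
Single eigenvalue λ = 5 with algebraic multiplicity 2.
Eigenvector v = (-2,-1); generalized eigenvector w with (A-λI)w=v is (3,1).
General solution: e^(5t)[C_1·v + C_2·(t·v + w)].
Applying p(0)=0, q(0)=2 gives C_1=-6, C_2=-4.

p(t) = 8te^(5t), q(t) = 4te^(5t) + 2e^(5t)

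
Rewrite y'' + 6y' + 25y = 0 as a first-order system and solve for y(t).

Let x_1 = y, x_2 = y'. Then x_1' = x_2 and x_2' = -25x_1 - 6x_2.
A = [[0,1],[-25,-6]]; det(A-λI) = λ^2 + 6λ + 25.
Eigenvalues λ = -3 ± 4i.

y(t) = K_1e^(-3t)cos(4t) + K_2e^(-3t)sin(4t)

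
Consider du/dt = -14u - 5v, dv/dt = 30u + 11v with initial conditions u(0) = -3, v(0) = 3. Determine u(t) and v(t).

Coefficient matrix A = [[-14, -5], [30, 11]].
Characteristic polynomial det(A - λI) = λ^2 + 3λ - 4 = 0.
Eigenvalues λ = -4, 1.
For λ=-4: (A-λI) row 1 is [-10, -5], so an eigenvector is (-1, 2).
For λ=1: (A-λI) row 1 is [-15, -5], so an eigenvector is (-1, 3).
General solution: c_1e^(-4t)(-1,2) + c_2e^(t)(-1,3).
Applying u(0)=-3, v(0)=3 gives c_1=6, c_2=-3.

u(t) = 3e^(t) - 6e^(-4t), v(t) = -9e^(t) + 12e^(-4t)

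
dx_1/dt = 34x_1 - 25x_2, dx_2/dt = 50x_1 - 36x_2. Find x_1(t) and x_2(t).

Coefficient matrix A = [[34, -25], [50, -36]].
Characteristic polynomial det(A - λI) = λ^2 + 2λ + 26 = 0.
Eigenvalues λ = -1 ± 5i (complex conjugate pair).
For λ=-1+5i: an eigenvector is (1,1) - i(2,3) = (1 - 2i, 1 - 3i).
A real fundamental pair from Re and Im of e^((-1+5i)t)v: X_1 = e^(-t)(cos(5t)·(1,1) + sin(5t)·(2,3)), X_2 = e^(-t)(sin(5t)·(1,1) - cos(5t)·(2,3)).
General solution: K_1X_1 + K_2X_2.

x_1(t) = 2K_1e^(-t)sin(5t) + K_1e^(-t)cos(5t) + K_2e^(-t)sin(5t) - 2K_2e^(-t)cos(5t), x_2(t) = 3K_1e^(-t)sin(5t) + K_1e^(-t)cos(5t) + K_2e^(-t)sin(5t) - 3K_2e^(-t)cos(5t)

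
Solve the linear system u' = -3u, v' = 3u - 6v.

u(t) = c_2e^(-3t), v(t) = -c_1e^(-6t) + c_2e^(-3t)

Coefficient matrix A = [[-3, 0], [3, -6]].
Characteristic polynomial det(A - λI) = λ^2 + 9λ + 18 = 0.
Eigenvalues λ = -6, -3.
For λ=-6: (A-λI) row 1 is [3, 0], so an eigenvector is (0, -1).
For λ=-3: (A-λI) row 2 is [3, -3], so an eigenvector is (1, 1).
General solution: c_1e^(-6t)(0,-1) + c_2e^(-3t)(1,1).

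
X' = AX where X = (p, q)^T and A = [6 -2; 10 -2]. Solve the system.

Coefficient matrix A = [[6, -2], [10, -2]].
Characteristic polynomial det(A - λI) = λ^2 - 4λ + 8 = 0.
Eigenvalues λ = 2 ± 2i (complex conjugate pair).
For λ=2+2i: an eigenvector is (-1,-2) - i(0,-1) = (-1, -2 + i).
A real fundamental pair from Re and Im of e^((2+2i)t)v: X_1 = e^(2t)(cos(2t)·(-1,-2) + sin(2t)·(0,-1)), X_2 = e^(2t)(sin(2t)·(-1,-2) - cos(2t)·(0,-1)).
General solution: K_1X_1 + K_2X_2.

p(t) = -K_1e^(2t)cos(2t) - K_2e^(2t)sin(2t), q(t) = -K_1e^(2t)sin(2t) - 2K_1e^(2t)cos(2t) - 2K_2e^(2t)sin(2t) + K_2e^(2t)cos(2t)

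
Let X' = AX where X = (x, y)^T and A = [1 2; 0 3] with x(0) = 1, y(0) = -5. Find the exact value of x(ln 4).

-296

A = [[1,2],[0,3]]; eigenvalues λ = 3, 1.
Eigenvectors: (-1,-1) for λ=3, (1,0) for λ=1.
From the initial condition, c_1 = 5, c_2 = 6.
x(ln 4) = (5)(4^3)(-1) + (6)(4^1)(1) = -296.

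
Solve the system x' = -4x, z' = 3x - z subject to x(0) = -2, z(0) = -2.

Coefficient matrix A = [[-4, 0], [3, -1]].
Characteristic polynomial det(A - λI) = λ^2 + 5λ + 4 = 0.
Eigenvalues λ = -1, -4.
For λ=-1: (A-λI) row 1 is [-3, 0], so an eigenvector is (0, 1).
For λ=-4: (A-λI) row 2 is [3, 3], so an eigenvector is (-1, 1).
General solution: C_1e^(-t)(0,1) + C_2e^(-4t)(-1,1).
Applying x(0)=-2, z(0)=-2 gives C_1=-4, C_2=2.

x(t) = -2e^(-4t), z(t) = -4e^(-t) + 2e^(-4t)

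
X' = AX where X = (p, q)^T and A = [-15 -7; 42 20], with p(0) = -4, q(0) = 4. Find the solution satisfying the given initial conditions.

Coefficient matrix A = [[-15, -7], [42, 20]].
Characteristic polynomial det(A - λI) = λ^2 - 5λ - 6 = 0.
Eigenvalues λ = 6, -1.
For λ=6: (A-λI) row 1 is [-21, -7], so an eigenvector is (1, -3).
For λ=-1: (A-λI) row 1 is [-14, -7], so an eigenvector is (-1, 2).
General solution: c_1e^(6t)(1,-3) + c_2e^(-t)(-1,2).
Applying p(0)=-4, q(0)=4 gives c_1=4, c_2=8.

p(t) = 4e^(6t) - 8e^(-t), q(t) = -12e^(6t) + 16e^(-t)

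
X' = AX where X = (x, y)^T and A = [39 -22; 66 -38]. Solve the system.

x(t) = -2C_1e^(6t) + C_2e^(-5t), y(t) = -3C_1e^(6t) + 2C_2e^(-5t)

Coefficient matrix A = [[39, -22], [66, -38]].
Characteristic polynomial det(A - λI) = λ^2 - λ - 30 = 0.
Eigenvalues λ = 6, -5.
For λ=6: (A-λI) row 1 is [33, -22], so an eigenvector is (-2, -3).
For λ=-5: (A-λI) row 1 is [44, -22], so an eigenvector is (1, 2).
General solution: C_1e^(6t)(-2,-3) + C_2e^(-5t)(1,2).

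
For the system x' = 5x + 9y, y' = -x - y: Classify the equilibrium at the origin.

unstable improper node

A = [[5,9],[-1,-1]]; det(A-λI) = λ^2 - 4λ + 4.
repeated λ = 2 with a single eigenvector.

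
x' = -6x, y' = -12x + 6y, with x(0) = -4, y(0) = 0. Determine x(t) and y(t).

x(t) = -4e^(-6t), y(t) = 4e^(6t) - 4e^(-6t)

Coefficient matrix A = [[-6, 0], [-12, 6]].
Characteristic polynomial det(A - λI) = λ^2 - 36 = 0.
Eigenvalues λ = -6, 6.
For λ=-6: (A-λI) row 2 is [-12, 12], so an eigenvector is (1, 1).
For λ=6: (A-λI) row 1 is [-12, 0], so an eigenvector is (0, -1).
General solution: K_1e^(-6t)(1,1) + K_2e^(6t)(0,-1).
Applying x(0)=-4, y(0)=0 gives K_1=-4, K_2=-4.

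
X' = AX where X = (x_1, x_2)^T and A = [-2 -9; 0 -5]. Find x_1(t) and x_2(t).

Coefficient matrix A = [[-2, -9], [0, -5]].
Characteristic polynomial det(A - λI) = λ^2 + 7λ + 10 = 0.
Eigenvalues λ = -2, -5.
For λ=-2: (A-λI) row 1 is [0, -9], so an eigenvector is (-1, 0).
For λ=-5: (A-λI) row 1 is [3, -9], so an eigenvector is (-3, -1).
General solution: C_1e^(-2t)(-1,0) + C_2e^(-5t)(-3,-1).

x_1(t) = -C_1e^(-2t) - 3C_2e^(-5t), x_2(t) = -C_2e^(-5t)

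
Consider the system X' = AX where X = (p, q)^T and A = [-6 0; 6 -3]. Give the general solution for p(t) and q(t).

Coefficient matrix A = [[-6, 0], [6, -3]].
Characteristic polynomial det(A - λI) = λ^2 + 9λ + 18 = 0.
Eigenvalues λ = -3, -6.
For λ=-3: (A-λI) row 1 is [-3, 0], so an eigenvector is (0, 1).
For λ=-6: (A-λI) row 2 is [6, 3], so an eigenvector is (1, -2).
General solution: c_1e^(-3t)(0,1) + c_2e^(-6t)(1,-2).

p(t) = c_2e^(-6t), q(t) = c_1e^(-3t) - 2c_2e^(-6t)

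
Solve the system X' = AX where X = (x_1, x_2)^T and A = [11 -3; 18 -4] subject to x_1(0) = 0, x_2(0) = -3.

x_1(t) = 3e^(5t) - 3e^(2t), x_2(t) = 6e^(5t) - 9e^(2t)

Coefficient matrix A = [[11, -3], [18, -4]].
Characteristic polynomial det(A - λI) = λ^2 - 7λ + 10 = 0.
Eigenvalues λ = 2, 5.
For λ=2: (A-λI) row 1 is [9, -3], so an eigenvector is (1, 3).
For λ=5: (A-λI) row 1 is [6, -3], so an eigenvector is (-1, -2).
General solution: c_1e^(2t)(1,3) + c_2e^(5t)(-1,-2).
Applying x_1(0)=0, x_2(0)=-3 gives c_1=-3, c_2=-3.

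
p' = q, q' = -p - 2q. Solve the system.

Coefficient matrix A = [[0, 1], [-1, -2]].
Characteristic polynomial det(A - λI) = λ^2 + 2λ + 1 = 0.
Single eigenvalue λ = -1 with algebraic multiplicity 2.
Eigenvector v = (1,-1); generalized eigenvector w with (A-λI)w=v is (-2,3).
General solution: e^(-t)[K_1·v + K_2·(t·v + w)].

p(t) = K_1e^(-t) + K_2te^(-t) - 2K_2e^(-t), q(t) = -K_1e^(-t) - K_2te^(-t) + 3K_2e^(-t)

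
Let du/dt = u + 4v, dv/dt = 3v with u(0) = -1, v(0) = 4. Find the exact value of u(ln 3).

A = [[1,4],[0,3]]; eigenvalues λ = 3, 1.
Eigenvectors: (-2,-1) for λ=3, (-1,0) for λ=1.
From the initial condition, c_1 = -4, c_2 = 9.
u(ln 3) = (-4)(3^3)(-2) + (9)(3^1)(-1) = 189.

189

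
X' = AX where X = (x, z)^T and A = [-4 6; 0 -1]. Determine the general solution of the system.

x(t) = -2C_1e^(-t) - C_2e^(-4t), z(t) = -C_1e^(-t)

Coefficient matrix A = [[-4, 6], [0, -1]].
Characteristic polynomial det(A - λI) = λ^2 + 5λ + 4 = 0.
Eigenvalues λ = -1, -4.
For λ=-1: (A-λI) row 1 is [-3, 6], so an eigenvector is (-2, -1).
For λ=-4: (A-λI) row 1 is [0, 6], so an eigenvector is (-1, 0).
General solution: C_1e^(-t)(-2,-1) + C_2e^(-4t)(-1,0).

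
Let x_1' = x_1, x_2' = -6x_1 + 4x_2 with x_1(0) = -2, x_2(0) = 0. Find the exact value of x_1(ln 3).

-6

A = [[1,0],[-6,4]]; eigenvalues λ = 4, 1.
Eigenvectors: (0,-1) for λ=4, (-1,-2) for λ=1.
From the initial condition, c_1 = -4, c_2 = 2.
x_1(ln 3) = (-4)(3^4)(0) + (2)(3^1)(-1) = -6.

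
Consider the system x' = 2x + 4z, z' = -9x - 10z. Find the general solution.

x(t) = 2c_1e^(-4t) + 2c_2te^(-4t) + c_2e^(-4t), z(t) = -3c_1e^(-4t) - 3c_2te^(-4t) - c_2e^(-4t)

Coefficient matrix A = [[2, 4], [-9, -10]].
Characteristic polynomial det(A - λI) = λ^2 + 8λ + 16 = 0.
Single eigenvalue λ = -4 with algebraic multiplicity 2.
Eigenvector v = (2,-3); generalized eigenvector w with (A-λI)w=v is (1,-1).
General solution: e^(-4t)[c_1·v + c_2·(t·v + w)].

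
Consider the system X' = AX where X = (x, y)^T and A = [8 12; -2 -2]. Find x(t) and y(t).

Coefficient matrix A = [[8, 12], [-2, -2]].
Characteristic polynomial det(A - λI) = λ^2 - 6λ + 8 = 0.
Eigenvalues λ = 4, 2.
For λ=4: (A-λI) row 1 is [4, 12], so an eigenvector is (3, -1).
For λ=2: (A-λI) row 1 is [6, 12], so an eigenvector is (-2, 1).
General solution: c_1e^(4t)(3,-1) + c_2e^(2t)(-2,1).

x(t) = 3c_1e^(4t) - 2c_2e^(2t), y(t) = -c_1e^(4t) + c_2e^(2t)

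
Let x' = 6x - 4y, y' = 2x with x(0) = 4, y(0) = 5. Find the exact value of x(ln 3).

-108

A = [[6,-4],[2,0]]; eigenvalues λ = 2, 4.
Eigenvectors: (1,1) for λ=2, (-2,-1) for λ=4.
From the initial condition, c_1 = 6, c_2 = 1.
x(ln 3) = (6)(3^2)(1) + (1)(3^4)(-2) = -108.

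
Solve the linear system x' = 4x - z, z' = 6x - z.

Coefficient matrix A = [[4, -1], [6, -1]].
Characteristic polynomial det(A - λI) = λ^2 - 3λ + 2 = 0.
Eigenvalues λ = 2, 1.
For λ=2: (A-λI) row 1 is [2, -1], so an eigenvector is (1, 2).
For λ=1: (A-λI) row 1 is [3, -1], so an eigenvector is (-1, -3).
General solution: c_1e^(2t)(1,2) + c_2e^(t)(-1,-3).

x(t) = c_1e^(2t) - c_2e^(t), z(t) = 2c_1e^(2t) - 3c_2e^(t)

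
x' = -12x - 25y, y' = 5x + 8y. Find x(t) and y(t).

x(t) = 2c_1e^(-2t)sin(5t) - c_1e^(-2t)cos(5t) - c_2e^(-2t)sin(5t) - 2c_2e^(-2t)cos(5t), y(t) = -c_1e^(-2t)sin(5t) + c_2e^(-2t)cos(5t)

Coefficient matrix A = [[-12, -25], [5, 8]].
Characteristic polynomial det(A - λI) = λ^2 + 4λ + 29 = 0.
Eigenvalues λ = -2 ± 5i (complex conjugate pair).
For λ=-2+5i: an eigenvector is (-1,0) - i(2,-1) = (-1 - 2i, 0 + i).
A real fundamental pair from Re and Im of e^((-2+5i)t)v: X_1 = e^(-2t)(cos(5t)·(-1,0) + sin(5t)·(2,-1)), X_2 = e^(-2t)(sin(5t)·(-1,0) - cos(5t)·(2,-1)).
General solution: c_1X_1 + c_2X_2.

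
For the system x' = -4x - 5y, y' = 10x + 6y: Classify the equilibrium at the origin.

A = [[-4,-5],[10,6]]; det(A-λI) = λ^2 - 2λ + 26.
λ = 1 ± 5i: positive real part.

unstable spiral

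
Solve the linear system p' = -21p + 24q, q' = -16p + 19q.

Coefficient matrix A = [[-21, 24], [-16, 19]].
Characteristic polynomial det(A - λI) = λ^2 + 2λ - 15 = 0.
Eigenvalues λ = 3, -5.
For λ=3: (A-λI) row 1 is [-24, 24], so an eigenvector is (-1, -1).
For λ=-5: (A-λI) row 1 is [-16, 24], so an eigenvector is (3, 2).
General solution: C_1e^(3t)(-1,-1) + C_2e^(-5t)(3,2).

p(t) = -C_1e^(3t) + 3C_2e^(-5t), q(t) = -C_1e^(3t) + 2C_2e^(-5t)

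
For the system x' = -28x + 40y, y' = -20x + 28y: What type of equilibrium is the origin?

center

A = [[-28,40],[-20,28]]; det(A-λI) = λ^2 + 16.
λ = 0 ± 4i: zero real part.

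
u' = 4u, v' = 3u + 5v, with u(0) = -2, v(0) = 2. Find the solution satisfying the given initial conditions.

u(t) = -2e^(4t), v(t) = -4e^(5t) + 6e^(4t)

Coefficient matrix A = [[4, 0], [3, 5]].
Characteristic polynomial det(A - λI) = λ^2 - 9λ + 20 = 0.
Eigenvalues λ = 4, 5.
For λ=4: (A-λI) row 2 is [3, 1], so an eigenvector is (1, -3).
For λ=5: (A-λI) row 1 is [-1, 0], so an eigenvector is (0, -1).
General solution: K_1e^(4t)(1,-3) + K_2e^(5t)(0,-1).
Applying u(0)=-2, v(0)=2 gives K_1=-2, K_2=4.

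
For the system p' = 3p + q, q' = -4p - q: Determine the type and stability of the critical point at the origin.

unstable improper node

A = [[3,1],[-4,-1]]; det(A-λI) = λ^2 - 2λ + 1.
repeated λ = 1 with a single eigenvector.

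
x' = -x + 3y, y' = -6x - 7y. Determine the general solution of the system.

Coefficient matrix A = [[-1, 3], [-6, -7]].
Characteristic polynomial det(A - λI) = λ^2 + 8λ + 25 = 0.
Eigenvalues λ = -4 ± 3i (complex conjugate pair).
For λ=-4+3i: an eigenvector is (-1,1) - i(0,1) = (-1, 1 - i).
A real fundamental pair from Re and Im of e^((-4+3i)t)v: X_1 = e^(-4t)(cos(3t)·(-1,1) + sin(3t)·(0,1)), X_2 = e^(-4t)(sin(3t)·(-1,1) - cos(3t)·(0,1)).
General solution: C_1X_1 + C_2X_2.

x(t) = -C_1e^(-4t)cos(3t) - C_2e^(-4t)sin(3t), y(t) = C_1e^(-4t)sin(3t) + C_1e^(-4t)cos(3t) + C_2e^(-4t)sin(3t) - C_2e^(-4t)cos(3t)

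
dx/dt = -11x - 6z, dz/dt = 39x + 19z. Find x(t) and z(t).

x(t) = -K_1e^(4t)sin(3t) - K_1e^(4t)cos(3t) - K_2e^(4t)sin(3t) + K_2e^(4t)cos(3t), z(t) = 2K_1e^(4t)sin(3t) + 3K_1e^(4t)cos(3t) + 3K_2e^(4t)sin(3t) - 2K_2e^(4t)cos(3t)

Coefficient matrix A = [[-11, -6], [39, 19]].
Characteristic polynomial det(A - λI) = λ^2 - 8λ + 25 = 0.
Eigenvalues λ = 4 ± 3i (complex conjugate pair).
For λ=4+3i: an eigenvector is (-1,3) - i(-1,2) = (-1 + i, 3 - 2i).
A real fundamental pair from Re and Im of e^((4+3i)t)v: X_1 = e^(4t)(cos(3t)·(-1,3) + sin(3t)·(-1,2)), X_2 = e^(4t)(sin(3t)·(-1,3) - cos(3t)·(-1,2)).
General solution: K_1X_1 + K_2X_2.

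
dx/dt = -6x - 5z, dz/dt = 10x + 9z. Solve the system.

x(t) = -c_1e^(4t) + c_2e^(-t), z(t) = 2c_1e^(4t) - c_2e^(-t)

Coefficient matrix A = [[-6, -5], [10, 9]].
Characteristic polynomial det(A - λI) = λ^2 - 3λ - 4 = 0.
Eigenvalues λ = 4, -1.
For λ=4: (A-λI) row 1 is [-10, -5], so an eigenvector is (-1, 2).
For λ=-1: (A-λI) row 1 is [-5, -5], so an eigenvector is (1, -1).
General solution: c_1e^(4t)(-1,2) + c_2e^(-t)(1,-1).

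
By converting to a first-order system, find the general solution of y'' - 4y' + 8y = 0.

Let x_1 = y, x_2 = y'. Then x_1' = x_2 and x_2' = -8x_1 + 4x_2.
A = [[0,1],[-8,4]]; det(A-λI) = λ^2 - 4λ + 8.
Eigenvalues λ = 2 ± 2i.

y(t) = K_1e^(2t)cos(2t) + K_2e^(2t)sin(2t)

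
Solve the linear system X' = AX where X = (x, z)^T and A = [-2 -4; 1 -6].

x(t) = -2K_1e^(-4t) - 2K_2te^(-4t) + 3K_2e^(-4t), z(t) = -K_1e^(-4t) - K_2te^(-4t) + 2K_2e^(-4t)

Coefficient matrix A = [[-2, -4], [1, -6]].
Characteristic polynomial det(A - λI) = λ^2 + 8λ + 16 = 0.
Single eigenvalue λ = -4 with algebraic multiplicity 2.
Eigenvector v = (-2,-1); generalized eigenvector w with (A-λI)w=v is (3,2).
General solution: e^(-4t)[K_1·v + K_2·(t·v + w)].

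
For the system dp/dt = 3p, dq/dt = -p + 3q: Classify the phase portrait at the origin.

unstable improper node

A = [[3,0],[-1,3]]; det(A-λI) = λ^2 - 6λ + 9.
repeated λ = 3 with a single eigenvector.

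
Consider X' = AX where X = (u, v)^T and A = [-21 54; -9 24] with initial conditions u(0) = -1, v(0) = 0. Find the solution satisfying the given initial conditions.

u(t) = 2e^(6t) - 3e^(-3t), v(t) = e^(6t) - e^(-3t)

Coefficient matrix A = [[-21, 54], [-9, 24]].
Characteristic polynomial det(A - λI) = λ^2 - 3λ - 18 = 0.
Eigenvalues λ = 6, -3.
For λ=6: (A-λI) row 1 is [-27, 54], so an eigenvector is (2, 1).
For λ=-3: (A-λI) row 1 is [-18, 54], so an eigenvector is (-3, -1).
General solution: c_1e^(6t)(2,1) + c_2e^(-3t)(-3,-1).
Applying u(0)=-1, v(0)=0 gives c_1=1, c_2=1.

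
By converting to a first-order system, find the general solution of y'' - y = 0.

Let x_1 = y, x_2 = y'. Then x_1' = x_2 and x_2' = x_1.
A = [[0,1],[1,0]]; det(A-λI) = λ^2 - 1.
Eigenvalues λ = -1, 1 with eigenvectors (1,-1), (1,1).

y(t) = c_1e^(-t) + c_2e^(t)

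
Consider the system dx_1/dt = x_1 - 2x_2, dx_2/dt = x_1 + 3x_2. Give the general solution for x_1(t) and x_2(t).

Coefficient matrix A = [[1, -2], [1, 3]].
Characteristic polynomial det(A - λI) = λ^2 - 4λ + 5 = 0.
Eigenvalues λ = 2 ± i (complex conjugate pair).
For λ=2+i: an eigenvector is (-1,0) - i(1,-1) = (-1 - i, 0 + i).
A real fundamental pair from Re and Im of e^((2+i)t)v: X_1 = e^(2t)(cos(t)·(-1,0) + sin(t)·(1,-1)), X_2 = e^(2t)(sin(t)·(-1,0) - cos(t)·(1,-1)).
General solution: K_1X_1 + K_2X_2.

x_1(t) = K_1e^(2t)sin(t) - K_1e^(2t)cos(t) - K_2e^(2t)sin(t) - K_2e^(2t)cos(t), x_2(t) = -K_1e^(2t)sin(t) + K_2e^(2t)cos(t)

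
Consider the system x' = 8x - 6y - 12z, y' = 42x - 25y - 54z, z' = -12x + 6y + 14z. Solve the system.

x(t) = K_1e^(-4t) - 2K_2e^(-t), y(t) = 2K_1e^(-4t) + K_2e^(-t) - 2K_3e^(2t), z(t) = -2K_2e^(-t) + K_3e^(2t)

Coefficient matrix A = [[8, -6, -12], [42, -25, -54], [-12, 6, 14]].
det(A - λI) = 0 gives eigenvalues λ = -4, -1, 2.
For λ=-4: eigenvector (1,2,0).
For λ=-1: eigenvector (-2,1,-2).
For λ=2: eigenvector (0,-2,1).
General solution: K_1e^(-4t)(1,2,0) + K_2e^(-t)(-2,1,-2) + K_3e^(2t)(0,-2,1).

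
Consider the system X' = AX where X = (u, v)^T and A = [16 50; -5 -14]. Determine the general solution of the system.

u(t) = -c_1e^(t)sin(5t) + 3c_1e^(t)cos(5t) + 3c_2e^(t)sin(5t) + c_2e^(t)cos(5t), v(t) = -c_1e^(t)cos(5t) - c_2e^(t)sin(5t)

Coefficient matrix A = [[16, 50], [-5, -14]].
Characteristic polynomial det(A - λI) = λ^2 - 2λ + 26 = 0.
Eigenvalues λ = 1 ± 5i (complex conjugate pair).
For λ=1+5i: an eigenvector is (3,-1) - i(-1,0) = (3 + i, -1).
A real fundamental pair from Re and Im of e^((1+5i)t)v: X_1 = e^(t)(cos(5t)·(3,-1) + sin(5t)·(-1,0)), X_2 = e^(t)(sin(5t)·(3,-1) - cos(5t)·(-1,0)).
General solution: c_1X_1 + c_2X_2.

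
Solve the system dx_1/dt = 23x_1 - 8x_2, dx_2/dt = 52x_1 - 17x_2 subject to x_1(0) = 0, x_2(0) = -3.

Coefficient matrix A = [[23, -8], [52, -17]].
Characteristic polynomial det(A - λI) = λ^2 - 6λ + 25 = 0.
Eigenvalues λ = 3 ± 4i (complex conjugate pair).
For λ=3+4i: an eigenvector is (-1,-3) - i(1,2) = (-1 - i, -3 - 2i).
A real fundamental pair from Re and Im of e^((3+4i)t)v: X_1 = e^(3t)(cos(4t)·(-1,-3) + sin(4t)·(1,2)), X_2 = e^(3t)(sin(4t)·(-1,-3) - cos(4t)·(1,2)).
General solution: C_1X_1 + C_2X_2.
Applying x_1(0)=0, x_2(0)=-3 gives C_1=3, C_2=-3.

x_1(t) = 6e^(3t)sin(4t), x_2(t) = 15e^(3t)sin(4t) - 3e^(3t)cos(4t)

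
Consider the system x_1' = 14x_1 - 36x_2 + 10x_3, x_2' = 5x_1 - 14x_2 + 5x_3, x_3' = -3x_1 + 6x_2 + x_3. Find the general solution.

x_1(t) = 2c_1e^(-4t) + c_2e^(4t) + 2c_3e^(t), x_2(t) = c_1e^(-4t) + c_3e^(t), x_3(t) = -c_2e^(4t) + c_3e^(t)

Coefficient matrix A = [[14, -36, 10], [5, -14, 5], [-3, 6, 1]].
det(A - λI) = 0 gives eigenvalues λ = -4, 4, 1.
For λ=-4: eigenvector (2,1,0).
For λ=4: eigenvector (1,0,-1).
For λ=1: eigenvector (2,1,1).
General solution: c_1e^(-4t)(2,1,0) + c_2e^(4t)(1,0,-1) + c_3e^(t)(2,1,1).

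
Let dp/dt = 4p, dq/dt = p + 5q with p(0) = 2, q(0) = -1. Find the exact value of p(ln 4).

512

A = [[4,0],[1,5]]; eigenvalues λ = 4, 5.
Eigenvectors: (-1,1) for λ=4, (0,-1) for λ=5.
From the initial condition, c_1 = -2, c_2 = -1.
p(ln 4) = (-2)(4^4)(-1) + (-1)(4^5)(0) = 512.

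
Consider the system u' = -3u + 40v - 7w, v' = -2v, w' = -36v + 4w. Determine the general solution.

u(t) = K_1e^(-3t) - 2K_2e^(-2t) + K_3e^(4t), v(t) = K_2e^(-2t), w(t) = 6K_2e^(-2t) - K_3e^(4t)

Coefficient matrix A = [[-3, 40, -7], [0, -2, 0], [0, -36, 4]].
det(A - λI) = 0 gives eigenvalues λ = -3, -2, 4.
For λ=-3: eigenvector (1,0,0).
For λ=-2: eigenvector (-2,1,6).
For λ=4: eigenvector (1,0,-1).
General solution: K_1e^(-3t)(1,0,0) + K_2e^(-2t)(-2,1,6) + K_3e^(4t)(1,0,-1).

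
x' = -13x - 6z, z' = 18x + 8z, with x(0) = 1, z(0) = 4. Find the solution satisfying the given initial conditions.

Coefficient matrix A = [[-13, -6], [18, 8]].
Characteristic polynomial det(A - λI) = λ^2 + 5λ + 4 = 0.
Eigenvalues λ = -4, -1.
For λ=-4: (A-λI) row 1 is [-9, -6], so an eigenvector is (-2, 3).
For λ=-1: (A-λI) row 1 is [-12, -6], so an eigenvector is (-1, 2).
General solution: C_1e^(-4t)(-2,3) + C_2e^(-t)(-1,2).
Applying x(0)=1, z(0)=4 gives C_1=-6, C_2=11.

x(t) = -11e^(-t) + 12e^(-4t), z(t) = 22e^(-t) - 18e^(-4t)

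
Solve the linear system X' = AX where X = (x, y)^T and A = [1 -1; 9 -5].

Coefficient matrix A = [[1, -1], [9, -5]].
Characteristic polynomial det(A - λI) = λ^2 + 4λ + 4 = 0.
Single eigenvalue λ = -2 with algebraic multiplicity 2.
Eigenvector v = (-1,-3); generalized eigenvector w with (A-λI)w=v is (0,1).
General solution: e^(-2t)[c_1·v + c_2·(t·v + w)].

x(t) = -c_1e^(-2t) - c_2te^(-2t), y(t) = -3c_1e^(-2t) - 3c_2te^(-2t) + c_2e^(-2t)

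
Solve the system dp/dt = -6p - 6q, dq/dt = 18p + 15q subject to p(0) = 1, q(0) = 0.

p(t) = -3e^(6t) + 4e^(3t), q(t) = 6e^(6t) - 6e^(3t)

Coefficient matrix A = [[-6, -6], [18, 15]].
Characteristic polynomial det(A - λI) = λ^2 - 9λ + 18 = 0.
Eigenvalues λ = 6, 3.
For λ=6: (A-λI) row 1 is [-12, -6], so an eigenvector is (-1, 2).
For λ=3: (A-λI) row 1 is [-9, -6], so an eigenvector is (-2, 3).
General solution: K_1e^(6t)(-1,2) + K_2e^(3t)(-2,3).
Applying p(0)=1, q(0)=0 gives K_1=3, K_2=-2.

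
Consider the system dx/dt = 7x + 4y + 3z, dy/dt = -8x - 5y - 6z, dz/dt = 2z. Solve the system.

x(t) = c_1e^(3t) - c_2e^(-t) + c_3e^(2t), y(t) = -c_1e^(3t) + 2c_2e^(-t) - 2c_3e^(2t), z(t) = c_3e^(2t)

Coefficient matrix A = [[7, 4, 3], [-8, -5, -6], [0, 0, 2]].
det(A - λI) = 0 gives eigenvalues λ = 3, -1, 2.
For λ=3: eigenvector (1,-1,0).
For λ=-1: eigenvector (-1,2,0).
For λ=2: eigenvector (1,-2,1).
General solution: c_1e^(3t)(1,-1,0) + c_2e^(-t)(-1,2,0) + c_3e^(2t)(1,-2,1).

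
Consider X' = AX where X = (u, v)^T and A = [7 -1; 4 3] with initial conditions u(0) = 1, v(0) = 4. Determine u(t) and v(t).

u(t) = -2te^(5t) + e^(5t), v(t) = -4te^(5t) + 4e^(5t)

Coefficient matrix A = [[7, -1], [4, 3]].
Characteristic polynomial det(A - λI) = λ^2 - 10λ + 25 = 0.
Single eigenvalue λ = 5 with algebraic multiplicity 2.
Eigenvector v = (-1,-2); generalized eigenvector w with (A-λI)w=v is (1,3).
General solution: e^(5t)[C_1·v + C_2·(t·v + w)].
Applying u(0)=1, v(0)=4 gives C_1=1, C_2=2.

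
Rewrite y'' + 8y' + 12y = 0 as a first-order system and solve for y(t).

y(t) = C_1e^(-6t) + C_2e^(-2t)

Let x_1 = y, x_2 = y'. Then x_1' = x_2 and x_2' = -12x_1 - 8x_2.
A = [[0,1],[-12,-8]]; det(A-λI) = λ^2 + 8λ + 12.
Eigenvalues λ = -6, -2 with eigenvectors (1,-6), (1,-2).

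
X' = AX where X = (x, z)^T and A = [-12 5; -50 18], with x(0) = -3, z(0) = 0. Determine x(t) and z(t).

Coefficient matrix A = [[-12, 5], [-50, 18]].
Characteristic polynomial det(A - λI) = λ^2 - 6λ + 34 = 0.
Eigenvalues λ = 3 ± 5i (complex conjugate pair).
For λ=3+5i: an eigenvector is (-1,-3) - i(0,1) = (-1, -3 - i).
A real fundamental pair from Re and Im of e^((3+5i)t)v: X_1 = e^(3t)(cos(5t)·(-1,-3) + sin(5t)·(0,1)), X_2 = e^(3t)(sin(5t)·(-1,-3) - cos(5t)·(0,1)).
General solution: K_1X_1 + K_2X_2.
Applying x(0)=-3, z(0)=0 gives K_1=3, K_2=-9.

x(t) = 9e^(3t)sin(5t) - 3e^(3t)cos(5t), z(t) = 30e^(3t)sin(5t)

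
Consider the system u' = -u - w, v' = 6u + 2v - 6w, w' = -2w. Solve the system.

u(t) = K_1e^(-t) + K_3e^(-2t), v(t) = -2K_1e^(-t) + K_2e^(2t), w(t) = K_3e^(-2t)

Coefficient matrix A = [[-1, 0, -1], [6, 2, -6], [0, 0, -2]].
det(A - λI) = 0 gives eigenvalues λ = -1, 2, -2.
For λ=-1: eigenvector (1,-2,0).
For λ=2: eigenvector (0,1,0).
For λ=-2: eigenvector (1,0,1).
General solution: K_1e^(-t)(1,-2,0) + K_2e^(2t)(0,1,0) + K_3e^(-2t)(1,0,1).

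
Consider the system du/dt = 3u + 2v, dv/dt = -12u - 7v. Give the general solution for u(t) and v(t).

Coefficient matrix A = [[3, 2], [-12, -7]].
Characteristic polynomial det(A - λI) = λ^2 + 4λ + 3 = 0.
Eigenvalues λ = -1, -3.
For λ=-1: (A-λI) row 1 is [4, 2], so an eigenvector is (1, -2).
For λ=-3: (A-λI) row 1 is [6, 2], so an eigenvector is (-1, 3).
General solution: C_1e^(-t)(1,-2) + C_2e^(-3t)(-1,3).

u(t) = C_1e^(-t) - C_2e^(-3t), v(t) = -2C_1e^(-t) + 3C_2e^(-3t)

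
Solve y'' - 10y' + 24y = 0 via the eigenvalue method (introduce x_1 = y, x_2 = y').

Let x_1 = y, x_2 = y'. Then x_1' = x_2 and x_2' = -24x_1 + 10x_2.
A = [[0,1],[-24,10]]; det(A-λI) = λ^2 - 10λ + 24.
Eigenvalues λ = 4, 6 with eigenvectors (1,4), (1,6).

y(t) = C_1e^(4t) + C_2e^(6t)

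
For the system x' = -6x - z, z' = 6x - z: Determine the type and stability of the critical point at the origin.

A = [[-6,-1],[6,-1]]; det(A-λI) = λ^2 + 7λ + 12.
λ = -4, -3: both negative.

stable node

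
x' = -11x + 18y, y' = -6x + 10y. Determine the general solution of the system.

x(t) = 3K_1e^(t) - 2K_2e^(-2t), y(t) = 2K_1e^(t) - K_2e^(-2t)

Coefficient matrix A = [[-11, 18], [-6, 10]].
Characteristic polynomial det(A - λI) = λ^2 + λ - 2 = 0.
Eigenvalues λ = 1, -2.
For λ=1: (A-λI) row 1 is [-12, 18], so an eigenvector is (3, 2).
For λ=-2: (A-λI) row 1 is [-9, 18], so an eigenvector is (-2, -1).
General solution: K_1e^(t)(3,2) + K_2e^(-2t)(-2,-1).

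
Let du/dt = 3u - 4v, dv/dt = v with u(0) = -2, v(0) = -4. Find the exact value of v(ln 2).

-8

A = [[3,-4],[0,1]]; eigenvalues λ = 3, 1.
Eigenvectors: (1,0) for λ=3, (-2,-1) for λ=1.
From the initial condition, c_1 = 6, c_2 = 4.
v(ln 2) = (6)(2^3)(0) + (4)(2^1)(-1) = -8.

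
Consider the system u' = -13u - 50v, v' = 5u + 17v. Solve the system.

u(t) = -K_1e^(2t)sin(5t) - 3K_1e^(2t)cos(5t) - 3K_2e^(2t)sin(5t) + K_2e^(2t)cos(5t), v(t) = K_1e^(2t)cos(5t) + K_2e^(2t)sin(5t)

Coefficient matrix A = [[-13, -50], [5, 17]].
Characteristic polynomial det(A - λI) = λ^2 - 4λ + 29 = 0.
Eigenvalues λ = 2 ± 5i (complex conjugate pair).
For λ=2+5i: an eigenvector is (-3,1) - i(-1,0) = (-3 + i, 1).
A real fundamental pair from Re and Im of e^((2+5i)t)v: X_1 = e^(2t)(cos(5t)·(-3,1) + sin(5t)·(-1,0)), X_2 = e^(2t)(sin(5t)·(-3,1) - cos(5t)·(-1,0)).
General solution: K_1X_1 + K_2X_2.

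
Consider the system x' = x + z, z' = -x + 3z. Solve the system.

Coefficient matrix A = [[1, 1], [-1, 3]].
Characteristic polynomial det(A - λI) = λ^2 - 4λ + 4 = 0.
Single eigenvalue λ = 2 with algebraic multiplicity 2.
Eigenvector v = (-1,-1); generalized eigenvector w with (A-λI)w=v is (-1,-2).
General solution: e^(2t)[K_1·v + K_2·(t·v + w)].

x(t) = -K_1e^(2t) - K_2te^(2t) - K_2e^(2t), z(t) = -K_1e^(2t) - K_2te^(2t) - 2K_2e^(2t)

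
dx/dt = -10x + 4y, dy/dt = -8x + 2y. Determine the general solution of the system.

x(t) = c_1e^(-6t) - c_2e^(-2t), y(t) = c_1e^(-6t) - 2c_2e^(-2t)

Coefficient matrix A = [[-10, 4], [-8, 2]].
Characteristic polynomial det(A - λI) = λ^2 + 8λ + 12 = 0.
Eigenvalues λ = -6, -2.
For λ=-6: (A-λI) row 1 is [-4, 4], so an eigenvector is (1, 1).
For λ=-2: (A-λI) row 1 is [-8, 4], so an eigenvector is (-1, -2).
General solution: c_1e^(-6t)(1,1) + c_2e^(-2t)(-1,-2).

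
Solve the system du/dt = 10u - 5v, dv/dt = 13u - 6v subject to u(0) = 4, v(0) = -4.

u(t) = 52e^(2t)sin(t) + 4e^(2t)cos(t), v(t) = 84e^(2t)sin(t) - 4e^(2t)cos(t)

Coefficient matrix A = [[10, -5], [13, -6]].
Characteristic polynomial det(A - λI) = λ^2 - 4λ + 5 = 0.
Eigenvalues λ = 2 ± i (complex conjugate pair).
For λ=2+i: an eigenvector is (1,2) - i(-2,-3) = (1 + 2i, 2 + 3i).
A real fundamental pair from Re and Im of e^((2+i)t)v: X_1 = e^(2t)(cos(t)·(1,2) + sin(t)·(-2,-3)), X_2 = e^(2t)(sin(t)·(1,2) - cos(t)·(-2,-3)).
General solution: K_1X_1 + K_2X_2.
Applying u(0)=4, v(0)=-4 gives K_1=-20, K_2=12.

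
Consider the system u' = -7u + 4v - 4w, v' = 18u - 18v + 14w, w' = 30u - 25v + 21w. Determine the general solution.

u(t) = K_1e^(t) - 2K_2e^(-t), v(t) = -2K_1e^(t) + 2K_2e^(-t) - K_3e^(-4t), w(t) = -4K_1e^(t) + 5K_2e^(-t) - K_3e^(-4t)

Coefficient matrix A = [[-7, 4, -4], [18, -18, 14], [30, -25, 21]].
det(A - λI) = 0 gives eigenvalues λ = 1, -1, -4.
For λ=1: eigenvector (1,-2,-4).
For λ=-1: eigenvector (-2,2,5).
For λ=-4: eigenvector (0,-1,-1).
General solution: K_1e^(t)(1,-2,-4) + K_2e^(-t)(-2,2,5) + K_3e^(-4t)(0,-1,-1).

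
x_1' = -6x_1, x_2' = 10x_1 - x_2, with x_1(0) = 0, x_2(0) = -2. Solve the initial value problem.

Coefficient matrix A = [[-6, 0], [10, -1]].
Characteristic polynomial det(A - λI) = λ^2 + 7λ + 6 = 0.
Eigenvalues λ = -6, -1.
For λ=-6: (A-λI) row 2 is [10, 5], so an eigenvector is (-1, 2).
For λ=-1: (A-λI) row 1 is [-5, 0], so an eigenvector is (0, -1).
General solution: K_1e^(-6t)(-1,2) + K_2e^(-t)(0,-1).
Applying x_1(0)=0, x_2(0)=-2 gives K_1=0, K_2=2.

x_1(t) = 0, x_2(t) = -2e^(-t)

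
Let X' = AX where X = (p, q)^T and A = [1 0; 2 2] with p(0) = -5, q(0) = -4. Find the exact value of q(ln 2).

-36

A = [[1,0],[2,2]]; eigenvalues λ = 1, 2.
Eigenvectors: (-1,2) for λ=1, (0,-1) for λ=2.
From the initial condition, c_1 = 5, c_2 = 14.
q(ln 2) = (5)(2^1)(2) + (14)(2^2)(-1) = -36.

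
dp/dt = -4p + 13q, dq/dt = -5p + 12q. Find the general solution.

Coefficient matrix A = [[-4, 13], [-5, 12]].
Characteristic polynomial det(A - λI) = λ^2 - 8λ + 17 = 0.
Eigenvalues λ = 4 ± i (complex conjugate pair).
For λ=4+i: an eigenvector is (2,1) - i(-3,-2) = (2 + 3i, 1 + 2i).
A real fundamental pair from Re and Im of e^((4+i)t)v: X_1 = e^(4t)(cos(t)·(2,1) + sin(t)·(-3,-2)), X_2 = e^(4t)(sin(t)·(2,1) - cos(t)·(-3,-2)).
General solution: K_1X_1 + K_2X_2.

p(t) = -3K_1e^(4t)sin(t) + 2K_1e^(4t)cos(t) + 2K_2e^(4t)sin(t) + 3K_2e^(4t)cos(t), q(t) = -2K_1e^(4t)sin(t) + K_1e^(4t)cos(t) + K_2e^(4t)sin(t) + 2K_2e^(4t)cos(t)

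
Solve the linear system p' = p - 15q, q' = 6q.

p(t) = c_1e^(t) + 3c_2e^(6t), q(t) = -c_2e^(6t)

Coefficient matrix A = [[1, -15], [0, 6]].
Characteristic polynomial det(A - λI) = λ^2 - 7λ + 6 = 0.
Eigenvalues λ = 1, 6.
For λ=1: (A-λI) row 1 is [0, -15], so an eigenvector is (1, 0).
For λ=6: (A-λI) row 1 is [-5, -15], so an eigenvector is (3, -1).
General solution: c_1e^(t)(1,0) + c_2e^(6t)(3,-1).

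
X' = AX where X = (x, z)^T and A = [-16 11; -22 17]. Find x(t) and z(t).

x(t) = K_1e^(-5t) + K_2e^(6t), z(t) = K_1e^(-5t) + 2K_2e^(6t)

Coefficient matrix A = [[-16, 11], [-22, 17]].
Characteristic polynomial det(A - λI) = λ^2 - λ - 30 = 0.
Eigenvalues λ = -5, 6.
For λ=-5: (A-λI) row 1 is [-11, 11], so an eigenvector is (1, 1).
For λ=6: (A-λI) row 1 is [-22, 11], so an eigenvector is (1, 2).
General solution: K_1e^(-5t)(1,1) + K_2e^(6t)(1,2).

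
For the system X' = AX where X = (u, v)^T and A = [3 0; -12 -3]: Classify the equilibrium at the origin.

A = [[3,0],[-12,-3]]; det(A-λI) = λ^2 - 9.
λ = 3, -3: opposite signs.

saddle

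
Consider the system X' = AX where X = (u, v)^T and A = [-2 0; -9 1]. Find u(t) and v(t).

Coefficient matrix A = [[-2, 0], [-9, 1]].
Characteristic polynomial det(A - λI) = λ^2 + λ - 2 = 0.
Eigenvalues λ = 1, -2.
For λ=1: (A-λI) row 1 is [-3, 0], so an eigenvector is (0, -1).
For λ=-2: (A-λI) row 2 is [-9, 3], so an eigenvector is (1, 3).
General solution: C_1e^(t)(0,-1) + C_2e^(-2t)(1,3).

u(t) = C_2e^(-2t), v(t) = -C_1e^(t) + 3C_2e^(-2t)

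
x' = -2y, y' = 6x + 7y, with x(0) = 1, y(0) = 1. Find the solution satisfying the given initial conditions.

x(t) = -5e^(4t) + 6e^(3t), y(t) = 10e^(4t) - 9e^(3t)

Coefficient matrix A = [[0, -2], [6, 7]].
Characteristic polynomial det(A - λI) = λ^2 - 7λ + 12 = 0.
Eigenvalues λ = 3, 4.
For λ=3: (A-λI) row 1 is [-3, -2], so an eigenvector is (2, -3).
For λ=4: (A-λI) row 1 is [-4, -2], so an eigenvector is (-1, 2).
General solution: K_1e^(3t)(2,-3) + K_2e^(4t)(-1,2).
Applying x(0)=1, y(0)=1 gives K_1=3, K_2=5.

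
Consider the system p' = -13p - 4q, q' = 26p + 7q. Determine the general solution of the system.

p(t) = c_1e^(-3t)sin(2t) + c_1e^(-3t)cos(2t) + c_2e^(-3t)sin(2t) - c_2e^(-3t)cos(2t), q(t) = -2c_1e^(-3t)sin(2t) - 3c_1e^(-3t)cos(2t) - 3c_2e^(-3t)sin(2t) + 2c_2e^(-3t)cos(2t)

Coefficient matrix A = [[-13, -4], [26, 7]].
Characteristic polynomial det(A - λI) = λ^2 + 6λ + 13 = 0.
Eigenvalues λ = -3 ± 2i (complex conjugate pair).
For λ=-3+2i: an eigenvector is (1,-3) - i(1,-2) = (1 - i, -3 + 2i).
A real fundamental pair from Re and Im of e^((-3+2i)t)v: X_1 = e^(-3t)(cos(2t)·(1,-3) + sin(2t)·(1,-2)), X_2 = e^(-3t)(sin(2t)·(1,-3) - cos(2t)·(1,-2)).
General solution: c_1X_1 + c_2X_2.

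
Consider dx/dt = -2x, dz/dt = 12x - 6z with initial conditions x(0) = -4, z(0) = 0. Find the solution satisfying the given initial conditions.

Coefficient matrix A = [[-2, 0], [12, -6]].
Characteristic polynomial det(A - λI) = λ^2 + 8λ + 12 = 0.
Eigenvalues λ = -6, -2.
For λ=-6: (A-λI) row 1 is [4, 0], so an eigenvector is (0, -1).
For λ=-2: (A-λI) row 2 is [12, -4], so an eigenvector is (1, 3).
General solution: C_1e^(-6t)(0,-1) + C_2e^(-2t)(1,3).
Applying x(0)=-4, z(0)=0 gives C_1=-12, C_2=-4.

x(t) = -4e^(-2t), z(t) = -12e^(-2t) + 12e^(-6t)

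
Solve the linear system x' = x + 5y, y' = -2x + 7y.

Coefficient matrix A = [[1, 5], [-2, 7]].
Characteristic polynomial det(A - λI) = λ^2 - 8λ + 17 = 0.
Eigenvalues λ = 4 ± i (complex conjugate pair).
For λ=4+i: an eigenvector is (-2,-1) - i(1,1) = (-2 - i, -1 - i).
A real fundamental pair from Re and Im of e^((4+i)t)v: X_1 = e^(4t)(cos(t)·(-2,-1) + sin(t)·(1,1)), X_2 = e^(4t)(sin(t)·(-2,-1) - cos(t)·(1,1)).
General solution: K_1X_1 + K_2X_2.

x(t) = K_1e^(4t)sin(t) - 2K_1e^(4t)cos(t) - 2K_2e^(4t)sin(t) - K_2e^(4t)cos(t), y(t) = K_1e^(4t)sin(t) - K_1e^(4t)cos(t) - K_2e^(4t)sin(t) - K_2e^(4t)cos(t)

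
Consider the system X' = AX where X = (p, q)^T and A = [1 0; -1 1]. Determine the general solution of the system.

Coefficient matrix A = [[1, 0], [-1, 1]].
Characteristic polynomial det(A - λI) = λ^2 - 2λ + 1 = 0.
Single eigenvalue λ = 1 with algebraic multiplicity 2.
Eigenvector v = (0,1); generalized eigenvector w with (A-λI)w=v is (-1,2).
General solution: e^(t)[K_1·v + K_2·(t·v + w)].

p(t) = -K_2e^(t), q(t) = K_1e^(t) + K_2te^(t) + 2K_2e^(t)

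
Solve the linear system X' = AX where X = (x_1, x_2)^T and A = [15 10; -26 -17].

Coefficient matrix A = [[15, 10], [-26, -17]].
Characteristic polynomial det(A - λI) = λ^2 + 2λ + 5 = 0.
Eigenvalues λ = -1 ± 2i (complex conjugate pair).
For λ=-1+2i: an eigenvector is (2,-3) - i(1,-2) = (2 - i, -3 + 2i).
A real fundamental pair from Re and Im of e^((-1+2i)t)v: X_1 = e^(-t)(cos(2t)·(2,-3) + sin(2t)·(1,-2)), X_2 = e^(-t)(sin(2t)·(2,-3) - cos(2t)·(1,-2)).
General solution: C_1X_1 + C_2X_2.

x_1(t) = C_1e^(-t)sin(2t) + 2C_1e^(-t)cos(2t) + 2C_2e^(-t)sin(2t) - C_2e^(-t)cos(2t), x_2(t) = -2C_1e^(-t)sin(2t) - 3C_1e^(-t)cos(2t) - 3C_2e^(-t)sin(2t) + 2C_2e^(-t)cos(2t)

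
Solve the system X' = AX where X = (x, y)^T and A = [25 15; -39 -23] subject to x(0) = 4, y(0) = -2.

x(t) = 22e^(t)sin(3t) + 4e^(t)cos(3t), y(t) = -36e^(t)sin(3t) - 2e^(t)cos(3t)

Coefficient matrix A = [[25, 15], [-39, -23]].
Characteristic polynomial det(A - λI) = λ^2 - 2λ + 10 = 0.
Eigenvalues λ = 1 ± 3i (complex conjugate pair).
For λ=1+3i: an eigenvector is (2,-3) - i(1,-2) = (2 - i, -3 + 2i).
A real fundamental pair from Re and Im of e^((1+3i)t)v: X_1 = e^(t)(cos(3t)·(2,-3) + sin(3t)·(1,-2)), X_2 = e^(t)(sin(3t)·(2,-3) - cos(3t)·(1,-2)).
General solution: K_1X_1 + K_2X_2.
Applying x(0)=4, y(0)=-2 gives K_1=6, K_2=8.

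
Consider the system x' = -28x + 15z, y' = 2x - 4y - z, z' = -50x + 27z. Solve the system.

Coefficient matrix A = [[-28, 0, 15], [2, -4, -1], [-50, 0, 27]].
det(A - λI) = 0 gives eigenvalues λ = -3, -4, 2.
For λ=-3: eigenvector (3,1,5).
For λ=-4: eigenvector (0,1,0).
For λ=2: eigenvector (1,0,2).
General solution: C_1e^(-3t)(3,1,5) + C_2e^(-4t)(0,1,0) + C_3e^(2t)(1,0,2).

x(t) = 3C_1e^(-3t) + C_3e^(2t), y(t) = C_1e^(-3t) + C_2e^(-4t), z(t) = 5C_1e^(-3t) + 2C_3e^(2t)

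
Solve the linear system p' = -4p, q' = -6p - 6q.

p(t) = K_2e^(-4t), q(t) = K_1e^(-6t) - 3K_2e^(-4t)

Coefficient matrix A = [[-4, 0], [-6, -6]].
Characteristic polynomial det(A - λI) = λ^2 + 10λ + 24 = 0.
Eigenvalues λ = -6, -4.
For λ=-6: (A-λI) row 1 is [2, 0], so an eigenvector is (0, 1).
For λ=-4: (A-λI) row 2 is [-6, -2], so an eigenvector is (1, -3).
General solution: K_1e^(-6t)(0,1) + K_2e^(-4t)(1,-3).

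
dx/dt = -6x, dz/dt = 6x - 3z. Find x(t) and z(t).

Coefficient matrix A = [[-6, 0], [6, -3]].
Characteristic polynomial det(A - λI) = λ^2 + 9λ + 18 = 0.
Eigenvalues λ = -6, -3.
For λ=-6: (A-λI) row 2 is [6, 3], so an eigenvector is (1, -2).
For λ=-3: (A-λI) row 1 is [-3, 0], so an eigenvector is (0, -1).
General solution: K_1e^(-6t)(1,-2) + K_2e^(-3t)(0,-1).

x(t) = K_1e^(-6t), z(t) = -2K_1e^(-6t) - K_2e^(-3t)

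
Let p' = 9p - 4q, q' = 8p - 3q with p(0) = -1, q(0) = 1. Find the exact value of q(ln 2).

A = [[9,-4],[8,-3]]; eigenvalues λ = 1, 5.
Eigenvectors: (1,2) for λ=1, (-1,-1) for λ=5.
From the initial condition, c_1 = 2, c_2 = 3.
q(ln 2) = (2)(2^1)(2) + (3)(2^5)(-1) = -88.

-88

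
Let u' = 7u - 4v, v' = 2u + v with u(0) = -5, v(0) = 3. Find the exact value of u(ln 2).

A = [[7,-4],[2,1]]; eigenvalues λ = 5, 3.
Eigenvectors: (2,1) for λ=5, (1,1) for λ=3.
From the initial condition, c_1 = -8, c_2 = 11.
u(ln 2) = (-8)(2^5)(2) + (11)(2^3)(1) = -424.

-424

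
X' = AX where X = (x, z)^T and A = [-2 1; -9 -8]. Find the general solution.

x(t) = -K_1e^(-5t) - K_2te^(-5t) - K_2e^(-5t), z(t) = 3K_1e^(-5t) + 3K_2te^(-5t) + 2K_2e^(-5t)

Coefficient matrix A = [[-2, 1], [-9, -8]].
Characteristic polynomial det(A - λI) = λ^2 + 10λ + 25 = 0.
Single eigenvalue λ = -5 with algebraic multiplicity 2.
Eigenvector v = (-1,3); generalized eigenvector w with (A-λI)w=v is (-1,2).
General solution: e^(-5t)[K_1·v + K_2·(t·v + w)].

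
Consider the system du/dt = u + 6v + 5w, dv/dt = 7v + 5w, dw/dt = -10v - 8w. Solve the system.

Coefficient matrix A = [[1, 6, 5], [0, 7, 5], [0, -10, -8]].
det(A - λI) = 0 gives eigenvalues λ = 1, -3, 2.
For λ=1: eigenvector (1,0,0).
For λ=-3: eigenvector (-1,-1,2).
For λ=2: eigenvector (1,1,-1).
General solution: C_1e^(t)(1,0,0) + C_2e^(-3t)(-1,-1,2) + C_3e^(2t)(1,1,-1).

u(t) = C_1e^(t) - C_2e^(-3t) + C_3e^(2t), v(t) = -C_2e^(-3t) + C_3e^(2t), w(t) = 2C_2e^(-3t) - C_3e^(2t)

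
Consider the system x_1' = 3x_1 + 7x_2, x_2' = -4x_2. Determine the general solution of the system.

x_1(t) = K_1e^(3t) - K_2e^(-4t), x_2(t) = K_2e^(-4t)

Coefficient matrix A = [[3, 7], [0, -4]].
Characteristic polynomial det(A - λI) = λ^2 + λ - 12 = 0.
Eigenvalues λ = 3, -4.
For λ=3: (A-λI) row 1 is [0, 7], so an eigenvector is (1, 0).
For λ=-4: (A-λI) row 1 is [7, 7], so an eigenvector is (-1, 1).
General solution: K_1e^(3t)(1,0) + K_2e^(-4t)(-1,1).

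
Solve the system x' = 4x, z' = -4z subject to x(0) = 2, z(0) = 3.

x(t) = 2e^(4t), z(t) = 3e^(-4t)

Coefficient matrix A = [[4, 0], [0, -4]].
Characteristic polynomial det(A - λI) = λ^2 - 16 = 0.
Eigenvalues λ = -4, 4.
For λ=-4: (A-λI) row 1 is [8, 0], so an eigenvector is (0, 1).
For λ=4: (A-λI) row 2 is [0, -8], so an eigenvector is (-1, 0).
General solution: C_1e^(-4t)(0,1) + C_2e^(4t)(-1,0).
Applying x(0)=2, z(0)=3 gives C_1=3, C_2=-2.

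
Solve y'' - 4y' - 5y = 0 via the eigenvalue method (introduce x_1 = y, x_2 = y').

Let x_1 = y, x_2 = y'. Then x_1' = x_2 and x_2' = 5x_1 + 4x_2.
A = [[0,1],[5,4]]; det(A-λI) = λ^2 - 4λ - 5.
Eigenvalues λ = 5, -1 with eigenvectors (1,5), (1,-1).

y(t) = c_1e^(5t) + c_2e^(-t)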